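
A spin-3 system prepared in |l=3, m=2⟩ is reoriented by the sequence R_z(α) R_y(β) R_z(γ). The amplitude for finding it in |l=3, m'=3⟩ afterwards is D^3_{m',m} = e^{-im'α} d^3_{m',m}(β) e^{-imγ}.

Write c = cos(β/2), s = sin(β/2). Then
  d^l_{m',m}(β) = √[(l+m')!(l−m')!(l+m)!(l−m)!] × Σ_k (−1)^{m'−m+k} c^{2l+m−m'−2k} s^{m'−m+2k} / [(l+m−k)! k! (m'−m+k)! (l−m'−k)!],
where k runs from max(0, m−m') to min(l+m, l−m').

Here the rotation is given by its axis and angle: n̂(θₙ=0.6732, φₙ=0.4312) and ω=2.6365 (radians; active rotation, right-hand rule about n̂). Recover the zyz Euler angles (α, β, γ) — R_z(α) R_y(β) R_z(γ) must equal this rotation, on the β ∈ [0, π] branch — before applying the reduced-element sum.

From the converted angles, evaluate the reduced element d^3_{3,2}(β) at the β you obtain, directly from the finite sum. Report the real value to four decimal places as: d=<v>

Axis–angle → zyz. n̂ = (sinθₙcosφₙ, sinθₙsinφₙ, cosθₙ) = (+0.566420, +0.260595, +0.781831), ω = 2.6365.
R = I cosω + sinω [n̂]ₓ + (1−cosω) n̂n̂ᵀ gives
  R = [-0.273529, -0.101538, +0.956489; +0.655100, -0.747790, +0.107957; +0.704291, +0.656125, +0.271060]
β = atan2(√(R₁₃²+R₂₃²), R₃₃) = 1.296302; α = atan2(R₂₃, R₁₃) mod 2π = 0.112392; γ = atan2(R₃₂, −R₃₁) mod 2π = 2.391585
d^3_{3,2}(β=1.2963) via the finite sum:
c=cos(1.296302/2)=0.797201, s=sin(1.296302/2)=0.603713; N=√[720·1·120·1]=293.938769
k: max(0,(2)−(3))=0 … min(3+(2),3−(3))=0
  k=0: (−1)^1·293.9388/(120)·0.7972^5·0.6037^1 = -0.476153
d^3_{3,2}(1.2963) = -0.476153

d=-0.4762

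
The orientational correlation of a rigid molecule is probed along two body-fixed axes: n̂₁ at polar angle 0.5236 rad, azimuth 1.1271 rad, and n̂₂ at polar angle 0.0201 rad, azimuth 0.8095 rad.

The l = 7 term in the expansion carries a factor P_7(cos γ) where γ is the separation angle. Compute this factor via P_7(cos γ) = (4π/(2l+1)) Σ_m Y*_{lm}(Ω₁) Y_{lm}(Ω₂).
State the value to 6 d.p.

Term-by-term m-sum for l=7 (normalisation 4π/15 = 0.837758):
  m=-7: (-0.000140, 0.003904) × (0.000000, 0.000000) = (-0.000000, 0.000000)  (running Σ = (-0.000000, 0.000000))
  m=-6: (0.022464, 0.011678) × (0.000000, 0.000000) = (-0.000000, 0.000000)  (running Σ = (-0.000000, 0.000000))
  m=-5: (0.080014, -0.060535) × (-0.000000, 0.000000) = (-0.000000, 0.000000)  (running Σ = (-0.000000, 0.000000))
  m=-4: (-0.054315, -0.262561) × (-0.000001, 0.000000) = (0.000000, 0.000000)  (running Σ = (0.000000, 0.000000))
  m=-3: (-0.455908, -0.111427) × (-0.000054, -0.000047) = (0.000020, 0.000027)  (running Σ = (0.000020, 0.000028))
  m=-2: (-0.276725, 0.339829) × (-0.000146, -0.003025) = (0.001068, 0.000788)  (running Σ = (0.001088, 0.000815))
  m=-1: (-0.016497, -0.034707) × (0.056526, -0.059319) = (-0.002991, -0.000983)  (running Σ = (-0.001903, -0.000168))
  m=0: (-0.448139, -0.000000) × (1.086377, 0.000000) = (-0.486848, -0.000000)  (running Σ = (-0.488751, -0.000168))
  m=1: (0.016497, -0.034707) × (-0.056526, -0.059319) = (-0.002991, 0.000983)  (running Σ = (-0.491743, 0.000815))
  m=2: (-0.276725, -0.339829) × (-0.000146, 0.003025) = (0.001068, -0.000788)  (running Σ = (-0.490674, 0.000028))
  m=3: (0.455908, -0.111427) × (0.000054, -0.000047) = (0.000020, -0.000027)  (running Σ = (-0.490655, 0.000000))
  m=4: (-0.054315, 0.262561) × (-0.000001, -0.000000) = (0.000000, -0.000000)  (running Σ = (-0.490655, 0.000000))
  m=5: (-0.080014, -0.060535) × (0.000000, 0.000000) = (-0.000000, -0.000000)  (running Σ = (-0.490655, 0.000000))
  m=6: (0.022464, -0.011678) × (0.000000, -0.000000) = (-0.000000, -0.000000)  (running Σ = (-0.490655, 0.000000))
  m=7: (0.000140, 0.003904) × (-0.000000, 0.000000) = (-0.000000, -0.000000)  (running Σ = (-0.490655, -0.000000))
Σ over m = (-0.490655, -0.000000); ×(4π/15) → (-0.411050, -0.000000). Real part: -0.411050

-0.411050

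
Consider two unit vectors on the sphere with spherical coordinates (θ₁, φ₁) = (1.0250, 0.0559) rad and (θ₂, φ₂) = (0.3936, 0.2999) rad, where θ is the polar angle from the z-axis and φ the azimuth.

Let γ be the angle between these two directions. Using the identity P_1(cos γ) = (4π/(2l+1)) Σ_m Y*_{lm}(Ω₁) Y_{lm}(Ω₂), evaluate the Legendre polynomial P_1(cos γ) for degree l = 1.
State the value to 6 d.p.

0.797492

Term-by-term m-sum for l=1 (normalisation 4π/3 = 4.188790):
  term(m=-1) = (0.037969, -0.009453)   from Y*(Ω₁)=(0.294837, 0.016499), Y(Ω₂)=(0.126588, -0.039144)
  term(m=+0) = (0.114450, 0.000000)   from Y*(Ω₁)=(0.253633, -0.000000), Y(Ω₂)=(0.451241, 0.000000)
  term(m=+1) = (0.037969, 0.009453)   from Y*(Ω₁)=(-0.294837, 0.016499), Y(Ω₂)=(-0.126588, -0.039144)
Accumulated sum (0.190387, 0.000000); after 4π/(2l+1) scaling, (0.797492, 0.000000) ⇒ P_1 = 0.797492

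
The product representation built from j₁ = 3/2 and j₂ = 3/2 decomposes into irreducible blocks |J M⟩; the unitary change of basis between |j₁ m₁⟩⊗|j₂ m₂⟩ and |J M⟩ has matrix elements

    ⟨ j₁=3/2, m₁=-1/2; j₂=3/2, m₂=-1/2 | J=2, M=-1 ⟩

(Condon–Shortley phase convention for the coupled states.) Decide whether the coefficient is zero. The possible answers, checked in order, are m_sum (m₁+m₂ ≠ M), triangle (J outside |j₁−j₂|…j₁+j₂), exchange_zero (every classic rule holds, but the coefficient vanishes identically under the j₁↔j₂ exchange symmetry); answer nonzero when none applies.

m-sum: m₁+m₂ = -1/2+(-1/2) = -1, M = -1  ✓
triangle: |j₁−j₂| = 0 ≤ J = 2 ≤ j₁+j₂ = 3  ✓
exchange: j₁=j₂ and m₁=m₂, and (−1)^(j₁+j₂−J) = (−1)^1 = −1 forces ⟨j₁m₁;j₂m₂|JM⟩ = −⟨j₂m₂;j₁m₁|JM⟩ = −⟨j₁m₁;j₂m₂|JM⟩ ⇒ the coefficient vanishes identically
Racah sum check: Σ_k collapses to 0 ⇒ CG = 0

exchange_zero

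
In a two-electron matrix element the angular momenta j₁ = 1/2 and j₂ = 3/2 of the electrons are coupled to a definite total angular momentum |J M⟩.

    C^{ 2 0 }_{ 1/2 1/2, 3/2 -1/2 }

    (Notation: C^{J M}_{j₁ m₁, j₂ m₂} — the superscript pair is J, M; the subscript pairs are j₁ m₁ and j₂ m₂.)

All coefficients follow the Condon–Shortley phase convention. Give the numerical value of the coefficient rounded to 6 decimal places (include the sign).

+0.707107

triangle: 0!×1!×3!/5! = 6/120
(j±m)!: 1!×0!×1!×2!×2!×2! = 8
prefactor² = (2J+1)×Δ×N² = 2
  k=0: +1/(0!×0!×0!×1!×1!×2!) = 1/2
Σ = 1/2  ⇒  CG² = 2×(1/2)² = 1/2
CG = +√(1/2) = +0.707107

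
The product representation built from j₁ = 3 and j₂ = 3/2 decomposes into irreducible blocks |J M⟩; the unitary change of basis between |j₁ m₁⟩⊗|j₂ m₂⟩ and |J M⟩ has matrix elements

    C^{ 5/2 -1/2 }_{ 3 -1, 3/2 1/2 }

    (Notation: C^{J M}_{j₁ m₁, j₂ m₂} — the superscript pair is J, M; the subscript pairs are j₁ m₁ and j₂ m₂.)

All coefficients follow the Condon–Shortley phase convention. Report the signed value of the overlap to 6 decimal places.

−√(1/70) = -0.119523

j₁+j₂−J=2  J+j₁−j₂=4  J−j₁+j₂=1  j₁+j₂+J+1=8
(j₁±m₁, j₂±m₂, J±M) = (2,4,2,1,2,3)
P² = 288/35
sum k=1..2:
  [1] −1/6 = -1/6
  [2] +1/8 = 1/8
S = -1/24
C² = P²·S² = 1/70 ; C = -0.119523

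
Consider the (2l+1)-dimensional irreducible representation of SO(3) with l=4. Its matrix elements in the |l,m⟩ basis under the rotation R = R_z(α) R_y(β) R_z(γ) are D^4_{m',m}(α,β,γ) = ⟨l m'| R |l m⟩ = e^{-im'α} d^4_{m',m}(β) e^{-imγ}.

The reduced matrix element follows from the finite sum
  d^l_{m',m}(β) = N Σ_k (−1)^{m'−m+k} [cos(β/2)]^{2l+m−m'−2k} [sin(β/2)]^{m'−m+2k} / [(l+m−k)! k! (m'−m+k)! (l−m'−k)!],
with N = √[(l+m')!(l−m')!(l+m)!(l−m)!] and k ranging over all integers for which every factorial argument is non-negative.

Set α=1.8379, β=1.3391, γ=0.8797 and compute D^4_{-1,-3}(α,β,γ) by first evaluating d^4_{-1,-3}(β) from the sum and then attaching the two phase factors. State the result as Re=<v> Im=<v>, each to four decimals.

First d^4_{-1,-3}(β=1.3391), then the phase factors e^{-i(-1)α} and e^{-i(-3)γ}:
With c≡cos(β/2)=0.784101 and s≡sin(β/2)=0.620633, N=[6·120·1·5040]^{1/2}=1904.940944
k: max(0,(-3)−(-1))=0 … min(4+(-3),4−(-1))=1
  k=0: (−1)^2·1904.9409/(240)·0.7841^6·0.6206^2 = +0.710514
  k=1: (−1)^3·1904.9409/(144)·0.7841^4·0.6206^4 = -0.741903
d^4_{-1,-3}(1.3391) = +0.710514 -0.741903 = -0.031389
Phases: e^{-i·(-1)·1.8379}=-0.263939+0.964539i, e^{-i·(-3)·0.8797}=-0.876385+0.481612i ⇒ D=+0.007321+0.030524i

Re=0.0073 Im=0.0305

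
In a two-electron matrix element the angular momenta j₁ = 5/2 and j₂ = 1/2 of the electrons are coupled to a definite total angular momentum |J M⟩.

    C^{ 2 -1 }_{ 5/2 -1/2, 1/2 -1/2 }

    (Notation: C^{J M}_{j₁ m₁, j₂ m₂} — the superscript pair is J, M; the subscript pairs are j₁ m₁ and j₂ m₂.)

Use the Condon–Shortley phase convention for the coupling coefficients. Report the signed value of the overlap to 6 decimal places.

triangle: 1!·4!·0!/6! = 24/720
(j±m)!: 2!·3!·0!·1!·1!·3! = 72
prefactor² = (2J+1)·Δ·N² = 12
  k=0: +1/(0!·1!·3!·0!·1!·0!) = 1/6
Σ = 1/6  ⇒  CG² = 12·(1/6)² = 1/3
CG = +√(1/3) = +0.577350

+0.577350  (= +√(1/3))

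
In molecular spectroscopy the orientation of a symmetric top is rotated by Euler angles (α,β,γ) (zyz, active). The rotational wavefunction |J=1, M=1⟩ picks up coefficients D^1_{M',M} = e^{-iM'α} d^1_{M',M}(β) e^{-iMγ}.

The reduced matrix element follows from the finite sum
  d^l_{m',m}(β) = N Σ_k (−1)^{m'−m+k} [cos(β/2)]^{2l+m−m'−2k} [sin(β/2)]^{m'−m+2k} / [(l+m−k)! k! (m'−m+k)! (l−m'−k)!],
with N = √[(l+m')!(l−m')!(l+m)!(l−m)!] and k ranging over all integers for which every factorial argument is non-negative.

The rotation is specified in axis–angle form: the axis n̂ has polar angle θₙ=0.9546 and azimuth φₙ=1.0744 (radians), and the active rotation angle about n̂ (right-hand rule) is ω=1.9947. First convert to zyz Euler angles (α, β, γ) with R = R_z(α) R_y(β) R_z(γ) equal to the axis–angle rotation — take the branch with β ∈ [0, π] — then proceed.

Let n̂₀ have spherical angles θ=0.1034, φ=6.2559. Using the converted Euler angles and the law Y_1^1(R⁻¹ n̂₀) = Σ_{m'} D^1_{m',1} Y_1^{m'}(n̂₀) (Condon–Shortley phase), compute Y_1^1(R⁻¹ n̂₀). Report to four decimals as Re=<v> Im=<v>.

Re=0.1238 Im=-0.3178

Axis–angle → zyz. n̂ = (sinθₙcosφₙ, sinθₙsinφₙ, cosθₙ) = (+0.388667, +0.717585, +0.577935), ω = 1.9947.
R = I cosω + sinω [n̂]ₓ + (1−cosω) n̂n̂ᵀ gives
  R = [-0.198124, -0.133162, +0.971089; +0.920403, +0.315408, +0.231034; -0.337054, +0.939567, +0.060073]
β = atan2(√(R₁₃²+R₂₃²), R₃₃) = 1.510688; α = atan2(R₂₃, R₁₃) mod 2π = 0.233570; γ = atan2(R₃₂, −R₃₁) mod 2π = 1.226362
Need the full column D^1_{m',1} for m'=−1..1 at α=0.2336, β=1.5107, γ=1.2264.
cos(β/2)=0.728036, sin(β/2)=0.685539
d^1_{-1,1}: single k=2 term ⇒ +0.469964;  D = +0.256766-0.393620i
d^1_{0,1}: single k=1 term ⇒ +0.705830;  D = +0.238333-0.664374i
d^1_{1,1}: single k=0 term ⇒ +0.530036;  D = +0.058642-0.526782i
Y_1^{m'}(θ=0.1034,φ=6.2559) and Σ D·Y over m':
  (+0.2568-0.3936i)·(+0.0356+0.0010i)  (+0.2383-0.6644i)·(+0.4860+0.0000i)  (+0.0586-0.5268i)·(-0.0356+0.0010i)
Y_1^1(R⁻¹ n̂) = +0.123786-0.317827i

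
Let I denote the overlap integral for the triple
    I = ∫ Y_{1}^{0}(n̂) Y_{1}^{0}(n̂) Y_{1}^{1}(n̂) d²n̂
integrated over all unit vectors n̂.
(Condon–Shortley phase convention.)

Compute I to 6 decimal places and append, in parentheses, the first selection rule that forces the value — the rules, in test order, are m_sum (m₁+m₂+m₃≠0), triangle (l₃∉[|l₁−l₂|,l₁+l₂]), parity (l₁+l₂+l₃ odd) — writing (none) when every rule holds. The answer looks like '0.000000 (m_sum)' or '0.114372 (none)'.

0.000000 (m_sum)

Σmᵢ = 1 ≠ 0, so the φ-integral vanishes; I = 0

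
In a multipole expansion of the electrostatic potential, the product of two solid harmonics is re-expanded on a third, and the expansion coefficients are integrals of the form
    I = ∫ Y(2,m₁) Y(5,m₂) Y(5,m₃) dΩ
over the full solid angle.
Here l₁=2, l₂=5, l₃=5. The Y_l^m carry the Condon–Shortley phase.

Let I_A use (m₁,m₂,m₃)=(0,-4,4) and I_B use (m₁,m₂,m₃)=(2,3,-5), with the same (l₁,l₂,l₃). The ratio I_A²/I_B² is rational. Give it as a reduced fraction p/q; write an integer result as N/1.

Shared (l₁,l₂,l₃)=(2,5,5): N and (l;000)² cancel in I_A²/I_B².
A: Δ = 2!·2!·8!/13! = 1/38610; Racah Σ t=0..1: t=0:+1/20160 t=1:−1/40320 = 1/40320; ⇒ 3j(2 5 5; 0 -4 4)² = 6/715, sgn -1
B: Δ = 2!·2!·8!/13! = 1/38610; Racah Σ t=0..0: t=0:+1/161280 = 1/161280; ⇒ 3j(2 5 5; 2 3 -5)² = 1/143, sgn +1
I_A²/I_B² = (6/715)/(1/143) = 6/5

6/5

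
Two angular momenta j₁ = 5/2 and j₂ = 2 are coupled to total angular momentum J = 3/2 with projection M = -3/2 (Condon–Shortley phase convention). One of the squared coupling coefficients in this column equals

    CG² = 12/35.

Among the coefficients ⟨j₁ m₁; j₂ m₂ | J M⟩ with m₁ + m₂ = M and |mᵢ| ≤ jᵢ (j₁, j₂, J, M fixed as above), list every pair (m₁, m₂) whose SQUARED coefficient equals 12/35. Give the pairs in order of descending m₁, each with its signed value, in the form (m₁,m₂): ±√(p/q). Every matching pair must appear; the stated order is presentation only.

(-3/2,0): +√(12/35)

Admissible pairs with m₁+m₂ = M = -3/2: (-5/2,1), (-3/2,0), (-1/2,-1), (1/2,-2)
  (m₁,m₂)=(1/2,-2): CG² = 4/35, CG = +√(4/35)
  (m₁,m₂)=(-1/2,-1): CG² = 9/35, CG = −√(9/35)
  (m₁,m₂)=(-3/2,0): CG² = 12/35, CG = +√(12/35)   ← matches the target
  (m₁,m₂)=(-5/2,1): CG² = 2/7, CG = −√(2/7)
Pairs with CG² = 12/35: (-3/2,0): +√(12/35)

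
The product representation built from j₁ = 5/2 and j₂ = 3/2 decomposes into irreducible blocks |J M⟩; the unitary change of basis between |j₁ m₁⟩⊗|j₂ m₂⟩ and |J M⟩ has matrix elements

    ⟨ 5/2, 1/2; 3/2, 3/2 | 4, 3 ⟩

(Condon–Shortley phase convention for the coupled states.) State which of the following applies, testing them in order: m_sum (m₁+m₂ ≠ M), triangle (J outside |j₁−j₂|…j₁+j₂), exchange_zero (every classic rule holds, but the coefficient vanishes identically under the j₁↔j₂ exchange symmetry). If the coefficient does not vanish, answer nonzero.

m_sum

m-sum: m₁+m₂ = 1/2+3/2 = 2, M = 3  ✗ ⇒ coefficient is 0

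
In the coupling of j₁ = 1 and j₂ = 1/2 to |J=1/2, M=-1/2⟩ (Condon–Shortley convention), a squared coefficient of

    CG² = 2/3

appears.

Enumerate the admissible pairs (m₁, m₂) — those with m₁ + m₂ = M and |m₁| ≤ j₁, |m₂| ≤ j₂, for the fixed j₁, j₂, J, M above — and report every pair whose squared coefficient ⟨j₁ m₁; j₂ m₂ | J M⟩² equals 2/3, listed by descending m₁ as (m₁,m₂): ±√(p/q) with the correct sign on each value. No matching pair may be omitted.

Admissible pairs with m₁+m₂ = M = -1/2: (-1,1/2), (0,-1/2)
  (m₁,m₂)=(0,-1/2): CG² = 1/3, CG = +√(1/3)
  (m₁,m₂)=(-1,1/2): CG² = 2/3, CG = −√(2/3)   ← matches the target
Pairs with CG² = 2/3: (-1,1/2): −√(2/3)

(-1,1/2): −√(2/3)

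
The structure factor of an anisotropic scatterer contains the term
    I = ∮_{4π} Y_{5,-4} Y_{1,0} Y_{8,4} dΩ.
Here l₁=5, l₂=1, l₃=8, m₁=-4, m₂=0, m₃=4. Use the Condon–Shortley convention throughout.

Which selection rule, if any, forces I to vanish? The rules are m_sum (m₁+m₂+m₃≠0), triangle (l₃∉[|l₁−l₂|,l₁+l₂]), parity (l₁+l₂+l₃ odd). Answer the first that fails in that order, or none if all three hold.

Σmᵢ = 0  ✓
l₃∈[|l₁−l₂|,l₁+l₂]=[4,6] required, l₃=8 fails  ✗
Σlᵢ = 14 ⇒ even

triangle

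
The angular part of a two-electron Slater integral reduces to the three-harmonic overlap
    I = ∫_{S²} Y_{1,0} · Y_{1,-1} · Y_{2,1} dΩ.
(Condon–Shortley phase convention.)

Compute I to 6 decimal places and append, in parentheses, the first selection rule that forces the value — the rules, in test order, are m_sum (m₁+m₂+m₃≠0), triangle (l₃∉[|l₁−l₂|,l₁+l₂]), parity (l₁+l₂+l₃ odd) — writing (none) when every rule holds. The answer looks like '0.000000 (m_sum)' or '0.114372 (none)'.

-0.218510 (none)

m-sum 0 ✓  L=4 even ✓  0≤2≤2 ✓
Π(2lᵢ+1) = 3×3×5 = 45
triangle coeff Δ(1,1,2) = 1/30
Σ_t [0,0]: t=0:+1/1 = 1/1
(3j)²=2/15 [(1 1 2; 0 0 0)], sign=+1
Σ_t [0,0]: t=0:+1/2 = 1/2
(3j)²=1/10 [(1 1 2; 0 -1 1)], sign=-1
⇒ 4πI² = 3/5
I = (-1)√(3/5/(4π)) = -0.21850969
No selection rule forces the value: the integral is nonzero (none).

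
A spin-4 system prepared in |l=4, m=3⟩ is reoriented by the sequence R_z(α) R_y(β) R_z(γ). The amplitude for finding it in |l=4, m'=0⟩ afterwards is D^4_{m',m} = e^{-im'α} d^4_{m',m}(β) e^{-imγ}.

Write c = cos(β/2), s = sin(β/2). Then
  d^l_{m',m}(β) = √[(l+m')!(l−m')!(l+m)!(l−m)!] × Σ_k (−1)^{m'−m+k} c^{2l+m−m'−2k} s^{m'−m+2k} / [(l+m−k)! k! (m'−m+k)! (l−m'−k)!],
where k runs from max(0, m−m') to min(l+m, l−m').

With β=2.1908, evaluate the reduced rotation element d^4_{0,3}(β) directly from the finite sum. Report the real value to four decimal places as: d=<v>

d=-0.4633

d^4_{0,3}(β=2.1908) via the finite sum:
With c≡cos(β/2)=0.457691 and s≡sin(β/2)=0.889111, N=[24·24·5040·1]^{1/2}=1703.830978
The bounds max(0,m−m')=3 and min(l+m,l−m')=4 give 2 terms
  k=3: (−1)^0·1703.8310/(144)·0.4577^5·0.8891^3 = +0.167030
  k=4: (−1)^1·1703.8310/(144)·0.4577^3·0.8891^5 = -0.630321
d^4_{0,3}(2.1908) = +0.167030 -0.630321 = -0.463291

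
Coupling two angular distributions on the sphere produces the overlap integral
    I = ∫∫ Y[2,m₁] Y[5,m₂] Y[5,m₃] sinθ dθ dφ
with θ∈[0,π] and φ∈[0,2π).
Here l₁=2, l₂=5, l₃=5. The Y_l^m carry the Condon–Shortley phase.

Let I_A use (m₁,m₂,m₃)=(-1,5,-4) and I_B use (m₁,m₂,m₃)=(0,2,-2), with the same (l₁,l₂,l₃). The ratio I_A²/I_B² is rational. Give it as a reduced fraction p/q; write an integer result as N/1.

15/4

l's match ⇒ only the (l;m) 3-j factors differ between A and B.
A: triangle coeff Δ(2,5,5) = 1/38610; Σ_t [2,2]: t=2:+1/80640 = 1/80640; (3j)²=9/286 [(2 5 5; -1 5 -4)], sign=-1
B: triangle coeff Δ(2,5,5) = 1/38610; Σ_t [0,2]: t=0:+1/20160 t=1:−1/1440 t=2:+1/2880 = -1/3360; (3j)²=6/715 [(2 5 5; 0 2 -2)], sign=+1
I_A²/I_B² = (9/286)/(6/715) = 15/4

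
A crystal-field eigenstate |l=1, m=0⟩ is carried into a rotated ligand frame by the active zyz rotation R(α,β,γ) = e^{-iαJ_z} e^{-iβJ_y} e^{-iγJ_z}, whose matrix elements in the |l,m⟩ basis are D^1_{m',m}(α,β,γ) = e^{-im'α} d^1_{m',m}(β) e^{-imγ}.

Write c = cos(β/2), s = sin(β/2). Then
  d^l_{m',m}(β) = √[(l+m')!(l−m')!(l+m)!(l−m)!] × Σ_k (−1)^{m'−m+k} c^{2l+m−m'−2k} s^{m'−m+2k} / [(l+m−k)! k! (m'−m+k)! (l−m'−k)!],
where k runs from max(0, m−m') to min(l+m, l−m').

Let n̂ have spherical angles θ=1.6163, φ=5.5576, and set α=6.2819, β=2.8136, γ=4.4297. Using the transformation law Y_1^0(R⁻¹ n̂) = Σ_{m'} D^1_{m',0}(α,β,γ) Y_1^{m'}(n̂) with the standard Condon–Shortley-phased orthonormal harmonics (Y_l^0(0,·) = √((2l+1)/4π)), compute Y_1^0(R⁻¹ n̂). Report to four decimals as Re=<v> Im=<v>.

Need the full column D^1_{m',0} for m'=−1..1 at α=6.2819, β=2.8136, γ=4.4297.
cos(β/2)=0.163262, sin(β/2)=0.986583
d^1_{-1,0}: single k=1 term ⇒ +0.227790;  D = +0.227790-0.000293i
d^1_{0,0}: k∈[0..1] ⇒ +0.026655 -0.973345 = -0.946691;  D = -0.946691+0.000000i
d^1_{1,0}: single k=0 term ⇒ -0.227790;  D = -0.227790-0.000293i
Y_1^{m'}(θ=1.6163,φ=5.5576) and Σ D·Y over m':
  (+0.2278-0.0003i)·(+0.2582+0.2290i)  (-0.9467+0.0000i)·(-0.0222+0.0000i)  (-0.2278-0.0003i)·(-0.2582+0.2290i)
Y_1^0(R⁻¹ n̂) = +0.138806+0.000000i

Re=0.1388 Im=0.0000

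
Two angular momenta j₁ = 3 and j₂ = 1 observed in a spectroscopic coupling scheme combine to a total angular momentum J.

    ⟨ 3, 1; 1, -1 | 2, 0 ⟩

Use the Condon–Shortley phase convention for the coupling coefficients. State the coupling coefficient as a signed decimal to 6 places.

√[5·2!4!0!/7! · 4!2!0!2!2!2!] = √(128/7)
  +(−1)^0/∏(0,2,2,0,2,0)! = 1/8  (running 1/8)
⟨..|..⟩ = √(128/7)·(1/8) = +0.534522

+0.534522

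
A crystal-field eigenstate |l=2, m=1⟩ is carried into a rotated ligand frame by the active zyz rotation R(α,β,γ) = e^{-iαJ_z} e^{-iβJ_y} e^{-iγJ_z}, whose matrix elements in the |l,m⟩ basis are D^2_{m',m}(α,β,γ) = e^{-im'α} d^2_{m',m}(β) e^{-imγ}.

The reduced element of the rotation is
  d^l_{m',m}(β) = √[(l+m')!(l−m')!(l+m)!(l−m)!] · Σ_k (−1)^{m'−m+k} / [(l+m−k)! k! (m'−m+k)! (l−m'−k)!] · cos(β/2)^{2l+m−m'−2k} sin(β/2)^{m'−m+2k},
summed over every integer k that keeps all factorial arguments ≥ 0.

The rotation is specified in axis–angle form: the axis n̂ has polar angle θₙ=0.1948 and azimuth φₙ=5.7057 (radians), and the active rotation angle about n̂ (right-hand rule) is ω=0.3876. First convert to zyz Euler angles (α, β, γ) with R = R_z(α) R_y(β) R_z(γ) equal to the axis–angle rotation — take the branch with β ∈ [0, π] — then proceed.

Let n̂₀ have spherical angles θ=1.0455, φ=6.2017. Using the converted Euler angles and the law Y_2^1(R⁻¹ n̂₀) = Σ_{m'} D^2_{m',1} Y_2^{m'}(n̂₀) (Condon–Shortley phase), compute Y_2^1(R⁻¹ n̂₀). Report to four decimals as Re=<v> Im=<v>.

Axis–angle → zyz. n̂ = (sinθₙcosφₙ, sinθₙsinφₙ, cosθₙ) = (+0.162181, -0.105674, +0.981086), ω = 0.3876.
R = I cosω + sinω [n̂]ₓ + (1−cosω) n̂n̂ᵀ gives
  R = [+0.927770, -0.372090, -0.028138; +0.369547, +0.926647, -0.068990; +0.051744, +0.053608, +0.997220]
β = atan2(√(R₁₃²+R₂₃²), R₃₃) = 0.074576; α = atan2(R₂₃, R₁₃) mod 2π = 4.325127; γ = atan2(R₃₂, −R₃₁) mod 2π = 2.338505
Need the full column D^2_{m',1} for m'=−2..2 at α=4.3251, β=0.0746, γ=2.3385.
cos(β/2)=0.999305, sin(β/2)=0.037280
d^2_{-2,1}: single k=3 term ⇒ +0.000104;  D = +0.000104+0.000003i
d^2_{-1,1}: k∈[2..3] ⇒ +0.004163 -0.000002 = +0.004162;  D = -0.001681+0.003807i
d^2_{0,1}: k∈[1..2] ⇒ +0.091126 -0.000127 = +0.090999;  D = -0.063198-0.065474i
d^2_{1,1}: k∈[0..1] ⇒ +0.997222 -0.004163 = +0.993059;  D = +0.922054-0.368757i
d^2_{2,1}: single k=0 term ⇒ -0.074404;  D = +0.000507-0.074402i
Y_2^{m'}(θ=1.0455,φ=6.2017) and Σ D·Y over m':
  (+0.0001+0.0000i)·(+0.2853+0.0469i)  (-0.0017+0.0038i)·(+0.3341+0.0273i)  (-0.0632-0.0655i)·(-0.0775+0.0000i)  (+0.9221-0.3688i)·(-0.3341+0.0273i)  (+0.0005-0.0744i)·(+0.2853-0.0469i)
Y_2^1(R⁻¹ n̂) = -0.297052+0.133396i

Re=-0.2971 Im=0.1334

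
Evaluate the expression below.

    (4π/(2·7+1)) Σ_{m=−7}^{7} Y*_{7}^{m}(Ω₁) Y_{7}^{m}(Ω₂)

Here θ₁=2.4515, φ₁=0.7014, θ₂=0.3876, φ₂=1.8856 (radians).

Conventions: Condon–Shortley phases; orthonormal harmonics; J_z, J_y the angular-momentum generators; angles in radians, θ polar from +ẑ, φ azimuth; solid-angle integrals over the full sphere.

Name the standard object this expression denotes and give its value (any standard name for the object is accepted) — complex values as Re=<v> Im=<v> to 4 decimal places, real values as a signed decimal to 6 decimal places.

Legendre polynomial (addition theorem), -0.309224

This sum is the spherical-harmonic addition theorem: it equals the Legendre polynomial P_l(cos γ) of the angle γ between the two directions.
Summing Y*_{l m}(θ₁,φ₁)·Y_{l m}(θ₂,φ₂) over m ∈ [−7, 7]; prefactor 4π/(2·7+1) = 0.837758:
  m=-7: Y*=(0.004156, -0.020778)  Y=(0.000444, -0.000326)  product (-0.000005, -0.000011)
  m=-6: Y*=(0.046381, 0.084101)  Y=(0.001579, 0.004797)  product (-0.000330, 0.000355)
  m=-5: Y*=(-0.241208, -0.092284)  Y=(-0.028709, 0.000093)  product (0.006933, 0.002627)
  m=-4: Y*=(0.415211, -0.145006)  Y=(0.034614, -0.107473)  product (-0.001212, -0.049643)
  m=-3: Y*=(-0.207938, 0.352139)  Y=(0.249191, 0.180313)  product (-0.115312, 0.050256)
  m=-2: Y*=(-0.001303, -0.007680)  Y=(-0.431110, 0.314069)  product (0.002974, 0.002902)
  m=-1: Y*=(-0.296696, -0.250614)  Y=(-0.128556, -0.394789)  product (-0.060798, 0.149350)
  m=+0: Y*=(0.133390, -0.000000)  Y=(-0.251965, 0.000000)  product (-0.033610, 0.000000)
  m=+1: Y*=(0.296696, -0.250614)  Y=(0.128556, -0.394789)  product (-0.060798, -0.149350)
  m=+2: Y*=(-0.001303, 0.007680)  Y=(-0.431110, -0.314069)  product (0.002974, -0.002902)
  m=+3: Y*=(0.207938, 0.352139)  Y=(-0.249191, 0.180313)  product (-0.115312, -0.050256)
  m=+4: Y*=(0.415211, 0.145006)  Y=(0.034614, 0.107473)  product (-0.001212, 0.049643)
  m=+5: Y*=(0.241208, -0.092284)  Y=(0.028709, 0.000093)  product (0.006933, -0.002627)
  m=+6: Y*=(0.046381, -0.084101)  Y=(0.001579, -0.004797)  product (-0.000330, -0.000355)
  m=+7: Y*=(-0.004156, -0.020778)  Y=(-0.000444, -0.000326)  product (-0.000005, 0.000011)
Total Σ_m = (-0.369109, 0.000000). Multiply by 0.837758: (-0.309224, 0.000000). P_7(cos γ) = -0.309224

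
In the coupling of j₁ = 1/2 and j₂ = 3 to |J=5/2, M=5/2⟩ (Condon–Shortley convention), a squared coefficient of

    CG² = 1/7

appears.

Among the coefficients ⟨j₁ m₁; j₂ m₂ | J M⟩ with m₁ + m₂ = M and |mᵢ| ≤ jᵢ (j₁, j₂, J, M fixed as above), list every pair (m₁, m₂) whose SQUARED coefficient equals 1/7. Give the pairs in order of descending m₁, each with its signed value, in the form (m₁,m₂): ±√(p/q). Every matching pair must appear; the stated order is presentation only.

(1/2,2): +√(1/7)

Admissible pairs with m₁+m₂ = M = 5/2: (-1/2,3), (1/2,2)
  (m₁,m₂)=(1/2,2): CG² = 1/7, CG = +√(1/7)   ← matches the target
  (m₁,m₂)=(-1/2,3): CG² = 6/7, CG = −√(6/7)
Pairs with CG² = 1/7: (1/2,2): +√(1/7)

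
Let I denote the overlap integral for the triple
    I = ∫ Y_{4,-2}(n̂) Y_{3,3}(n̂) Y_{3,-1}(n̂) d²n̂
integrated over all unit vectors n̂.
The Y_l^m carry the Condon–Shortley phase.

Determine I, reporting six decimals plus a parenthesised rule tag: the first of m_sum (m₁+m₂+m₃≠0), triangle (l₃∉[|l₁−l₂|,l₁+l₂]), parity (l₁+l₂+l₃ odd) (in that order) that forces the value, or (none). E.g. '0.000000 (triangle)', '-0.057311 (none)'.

Rules hold: Σm=0, L=10 even, 1≤3≤7.
N = 9·7·7 = 441
Δ = 4!·4!·2!/11! = 1/34650
Racah Σ t=1..3: t=1:−1/72 t=2:+1/16 t=3:−1/72 = 5/144
⇒ 3j(4 3 3; 0 0 0)² = 2/77, sgn -1
Racah Σ t=4..4: t=4:+1/192 = 1/192
⇒ 3j(4 3 3; -2 3 -1)² = 3/77, sgn +1
4πI² = N·(3j₀)²·(3jₘ)² = 54/121
I = -1·√(0.446281/4π) = -0.18845135
No selection rule forces the value: the integral is nonzero (none).

-0.188451 (none)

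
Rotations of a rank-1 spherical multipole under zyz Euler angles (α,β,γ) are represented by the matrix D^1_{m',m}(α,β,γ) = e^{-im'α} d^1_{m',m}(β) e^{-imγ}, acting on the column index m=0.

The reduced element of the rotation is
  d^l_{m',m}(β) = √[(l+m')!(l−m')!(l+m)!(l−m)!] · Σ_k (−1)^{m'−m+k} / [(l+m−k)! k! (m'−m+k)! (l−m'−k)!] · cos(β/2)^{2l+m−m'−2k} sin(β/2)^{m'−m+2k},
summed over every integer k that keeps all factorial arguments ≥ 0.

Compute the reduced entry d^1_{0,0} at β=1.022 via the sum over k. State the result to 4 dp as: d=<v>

d^1_{0,0}(β=1.0220) via the finite sum:
Half-angle: c=0.872256, s=0.489050. N=√(1·1·1·1)=1.000000
k∈{0,1} keeps every argument non-negative
  k=0: (−1)^0·1.0000/(1)·0.8723^2·0.4890^0 = +0.760830
  k=1: (−1)^1·1.0000/(1)·0.8723^0·0.4890^2 = -0.239170
d^1_{0,0}(1.0220) = +0.760830 -0.239170 = +0.521661

d=0.5217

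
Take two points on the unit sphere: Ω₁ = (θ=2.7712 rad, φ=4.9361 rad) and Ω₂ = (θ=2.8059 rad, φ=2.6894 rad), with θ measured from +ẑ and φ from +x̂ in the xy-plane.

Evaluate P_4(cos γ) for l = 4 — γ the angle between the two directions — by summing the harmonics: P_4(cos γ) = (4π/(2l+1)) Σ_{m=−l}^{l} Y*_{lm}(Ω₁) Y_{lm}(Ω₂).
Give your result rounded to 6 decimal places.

Addition theorem: P_4(cos γ) = (4π/9) Σ_m Y*_{lm}(Ω₁) Y_{lm}(Ω₂), m = −4…4:
  term(m=-4) = (-0.000036, 0.000017)   from Y*(Ω₁)=(0.004754, 0.005927), Y(Ω₂)=(-0.001229, 0.005065)
  term(m=-3) = (0.002098, 0.001032)   from Y*(Ω₁)=(0.034415, -0.043339), Y(Ω₂)=(0.008981, 0.041283)
  term(m=-2) = (-0.009208, -0.041371)   from Y*(Ω₁)=(-0.200862, -0.096390), Y(Ω₂)=(0.117599, 0.149535)
  term(m=-1) = (-0.146797, 0.183059)   from Y*(Ω₁)=(-0.109177, 0.479859), Y(Ω₂)=(0.428886, 0.208337)
  term(m=+0) = (0.153072, 0.000000)   from Y*(Ω₁)=(0.355407, -0.000000), Y(Ω₂)=(0.430694, 0.000000)
  term(m=+1) = (-0.146797, -0.183059)   from Y*(Ω₁)=(0.109177, 0.479859), Y(Ω₂)=(-0.428886, 0.208337)
  term(m=+2) = (-0.009208, 0.041371)   from Y*(Ω₁)=(-0.200862, 0.096390), Y(Ω₂)=(0.117599, -0.149535)
  term(m=+3) = (0.002098, -0.001032)   from Y*(Ω₁)=(-0.034415, -0.043339), Y(Ω₂)=(-0.008981, 0.041283)
  term(m=+4) = (-0.000036, -0.000017)   from Y*(Ω₁)=(0.004754, -0.005927), Y(Ω₂)=(-0.001229, -0.005065)
Accumulated sum (-0.154812, 0.000000); after 4π/(2l+1) scaling, (-0.216159, 0.000000) ⇒ P_4 = -0.216159

-0.216159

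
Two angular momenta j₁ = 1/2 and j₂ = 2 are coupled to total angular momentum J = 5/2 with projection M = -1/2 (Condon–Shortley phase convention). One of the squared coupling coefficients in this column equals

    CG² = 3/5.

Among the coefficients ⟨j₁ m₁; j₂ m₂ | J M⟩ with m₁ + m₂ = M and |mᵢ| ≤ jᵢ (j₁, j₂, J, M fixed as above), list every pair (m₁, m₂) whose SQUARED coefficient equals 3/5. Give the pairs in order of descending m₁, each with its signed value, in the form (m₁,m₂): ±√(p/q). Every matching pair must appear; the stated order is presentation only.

(-1/2,0): +√(3/5)

Admissible pairs with m₁+m₂ = M = -1/2: (-1/2,0), (1/2,-1)
  (m₁,m₂)=(1/2,-1): CG² = 2/5, CG = +√(2/5)
  (m₁,m₂)=(-1/2,0): CG² = 3/5, CG = +√(3/5)   ← matches the target
Pairs with CG² = 3/5: (-1/2,0): +√(3/5)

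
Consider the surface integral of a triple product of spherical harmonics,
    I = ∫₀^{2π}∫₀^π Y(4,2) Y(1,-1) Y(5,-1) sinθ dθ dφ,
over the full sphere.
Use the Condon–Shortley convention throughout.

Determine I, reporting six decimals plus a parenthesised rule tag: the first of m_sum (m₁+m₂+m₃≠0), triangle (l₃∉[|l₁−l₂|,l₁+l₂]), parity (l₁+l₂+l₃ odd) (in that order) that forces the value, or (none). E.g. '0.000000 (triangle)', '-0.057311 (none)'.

Rules hold: Σm=0, L=10 even, 3≤5≤5.
N = 9·3·11 = 297
Δ = 0!·8!·2!/11! = 1/495
Racah Σ t=0..0: t=0:+1/576 = 1/576
⇒ 3j(4 1 5; 0 0 0)² = 5/99, sgn -1
Racah Σ t=0..0: t=0:+1/2880 = 1/2880
⇒ 3j(4 1 5; 2 -1 -1)² = 2/165, sgn +1
4πI² = N·(3j₀)²·(3jₘ)² = 2/11
I = -1·√(0.181818/4π) = -0.12028562
No selection rule forces the value: the integral is nonzero (none).

-0.120286 (none)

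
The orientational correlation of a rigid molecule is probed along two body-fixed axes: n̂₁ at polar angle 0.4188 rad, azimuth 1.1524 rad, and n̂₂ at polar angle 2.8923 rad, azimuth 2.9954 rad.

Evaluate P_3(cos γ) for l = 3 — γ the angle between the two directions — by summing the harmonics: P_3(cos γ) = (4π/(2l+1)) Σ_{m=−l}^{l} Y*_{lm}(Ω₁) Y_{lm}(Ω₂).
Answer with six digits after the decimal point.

Term-by-term m-sum for l=3 (normalisation 4π/7 = 1.795196):
  [-3]  conj(Y_{3,-3})(Ω₁) = -0.02667 - 0.00871j ; Y_{3,-3}(Ω₂) = -0.00567 - 0.00266j ; Δ = 0.00013 + 0.00012j
  [-2]  conj(Y_{3,-2})(Ω₁) = -0.10343 + 0.11465j ; Y_{3,-2}(Ω₂) = -0.05773 - 0.01738j ; Δ = 0.00796 - 0.00482j
  [-1]  conj(Y_{3,-1})(Ω₁) = 0.16944 + 0.38106j ; Y_{3,-1}(Ω₂) = -0.29153 - 0.04293j ; Δ = -0.03304 - 0.11836j
  [+0]  conj(Y_{3,0})(Ω₁) = 0.39995 + 0.00000j ; Y_{3,0}(Ω₂) = -0.61322 + 0.00000j ; Δ = -0.24525 + 0.00000j
  [+1]  conj(Y_{3,1})(Ω₁) = -0.16944 + 0.38106j ; Y_{3,1}(Ω₂) = 0.29153 - 0.04293j ; Δ = -0.03304 + 0.11836j
  [+2]  conj(Y_{3,2})(Ω₁) = -0.10343 - 0.11465j ; Y_{3,2}(Ω₂) = -0.05773 + 0.01738j ; Δ = 0.00796 + 0.00482j
  [+3]  conj(Y_{3,3})(Ω₁) = 0.02667 - 0.00871j ; Y_{3,3}(Ω₂) = 0.00567 - 0.00266j ; Δ = 0.00013 - 0.00012j
Accumulated sum -0.29515 + 0.00000j; after 4π/(2l+1) scaling, -0.52985 + 0.00000j ⇒ P_3 = -0.529850

-0.529850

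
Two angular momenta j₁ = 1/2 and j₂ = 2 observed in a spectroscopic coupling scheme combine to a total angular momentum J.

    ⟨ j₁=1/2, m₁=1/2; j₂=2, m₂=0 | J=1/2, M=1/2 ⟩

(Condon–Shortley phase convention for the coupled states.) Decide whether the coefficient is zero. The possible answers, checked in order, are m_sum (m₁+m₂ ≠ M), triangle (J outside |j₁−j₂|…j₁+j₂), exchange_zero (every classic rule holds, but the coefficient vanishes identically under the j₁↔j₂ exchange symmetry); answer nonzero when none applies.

m-sum: m₁+m₂ = 1/2+0 = 1/2, M = 1/2  ✓
triangle: need |j₁−j₂| ≤ J ≤ j₁+j₂, i.e. J ∈ [3/2, 5/2]; J = 1/2 is outside ✗ ⇒ coefficient is 0

triangle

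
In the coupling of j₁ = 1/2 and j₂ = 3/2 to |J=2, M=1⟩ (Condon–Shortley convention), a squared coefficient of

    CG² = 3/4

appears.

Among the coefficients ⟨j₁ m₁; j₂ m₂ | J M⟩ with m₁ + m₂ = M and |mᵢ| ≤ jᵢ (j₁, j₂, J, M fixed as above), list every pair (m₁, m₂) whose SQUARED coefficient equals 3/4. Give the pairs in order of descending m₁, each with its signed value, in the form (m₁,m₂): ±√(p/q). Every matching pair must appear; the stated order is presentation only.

Admissible pairs with m₁+m₂ = M = 1: (-1/2,3/2), (1/2,1/2)
  (m₁,m₂)=(1/2,1/2): CG² = 3/4, CG = +√(3/4)   ← matches the target
  (m₁,m₂)=(-1/2,3/2): CG² = 1/4, CG = +√(1/4)
Pairs with CG² = 3/4: (1/2,1/2): +√(3/4)

(1/2,1/2): +√(3/4)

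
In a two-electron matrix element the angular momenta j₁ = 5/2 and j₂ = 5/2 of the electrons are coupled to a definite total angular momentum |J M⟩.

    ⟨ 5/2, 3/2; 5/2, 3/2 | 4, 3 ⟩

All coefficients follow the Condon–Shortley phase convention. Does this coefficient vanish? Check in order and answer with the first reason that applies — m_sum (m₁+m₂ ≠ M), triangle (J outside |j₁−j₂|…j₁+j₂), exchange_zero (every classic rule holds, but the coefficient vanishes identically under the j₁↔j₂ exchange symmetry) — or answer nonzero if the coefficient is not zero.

m-sum: m₁+m₂ = 3/2+3/2 = 3, M = 3  ✓
triangle: |j₁−j₂| = 0 ≤ J = 4 ≤ j₁+j₂ = 5  ✓
exchange: j₁=j₂ and m₁=m₂, and (−1)^(j₁+j₂−J) = (−1)^1 = −1 forces ⟨j₁m₁;j₂m₂|JM⟩ = −⟨j₂m₂;j₁m₁|JM⟩ = −⟨j₁m₁;j₂m₂|JM⟩ ⇒ the coefficient vanishes identically
Racah sum check: Σ_k collapses to 0 ⇒ CG = 0

exchange_zero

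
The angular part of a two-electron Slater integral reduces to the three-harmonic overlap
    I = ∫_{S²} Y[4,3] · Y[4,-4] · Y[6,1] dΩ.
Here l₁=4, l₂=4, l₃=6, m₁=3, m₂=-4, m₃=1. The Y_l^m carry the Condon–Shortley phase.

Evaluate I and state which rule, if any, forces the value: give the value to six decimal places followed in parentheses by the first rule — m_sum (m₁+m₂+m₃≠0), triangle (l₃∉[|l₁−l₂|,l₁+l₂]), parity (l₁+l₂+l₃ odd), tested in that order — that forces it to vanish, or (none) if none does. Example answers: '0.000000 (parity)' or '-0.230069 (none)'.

m-sum 0 ✓  L=14 even ✓  0≤6≤8 ✓
Π(2lᵢ+1) = 9×9×13 = 1053
triangle coeff Δ(4,4,6) = 1/1261260
Σ_t [0,2]: t=0:+1/4608 t=1:−1/1296 t=2:+1/4608 = -7/20736
(3j)²=20/1287 [(4 4 6; 0 0 0)], sign=-1
Σ_t [0,0]: t=0:+1/172800 = 1/172800
(3j)²=7/2145 [(4 4 6; 3 -4 1)], sign=-1
⇒ 4πI² = 84/1573
I = (+1)√(84/1573/(4π)) = 0.06518840
No selection rule forces the value: the integral is nonzero (none).

0.065188 (none)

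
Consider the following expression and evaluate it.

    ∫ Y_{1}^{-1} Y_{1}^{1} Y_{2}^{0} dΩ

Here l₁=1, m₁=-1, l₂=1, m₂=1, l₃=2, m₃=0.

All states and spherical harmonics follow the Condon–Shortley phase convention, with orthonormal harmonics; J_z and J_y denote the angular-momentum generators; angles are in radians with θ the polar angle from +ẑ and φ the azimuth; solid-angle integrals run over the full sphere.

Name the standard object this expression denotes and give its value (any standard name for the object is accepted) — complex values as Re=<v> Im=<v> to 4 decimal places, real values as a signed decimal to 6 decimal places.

Gaunt coefficient, +0.126157

This is a Gaunt coefficient — the integral of a triple product of spherical harmonics over the sphere.
Rules hold: Σm=0, L=4 even, 0≤2≤2.
N = 3·3·5 = 45
Δ = 0!·2!·2!/5! = 1/30
Racah Σ t=0..0: t=0:+1/1 = 1/1
⇒ 3j(1 1 2; 0 0 0)² = 2/15, sgn +1
Racah Σ t=0..0: t=0:+1/4 = 1/4
⇒ 3j(1 1 2; -1 1 0)² = 1/30, sgn +1
4πI² = N·(3j₀)²·(3jₘ)² = 1/5
I = +1·√(0.2/4π) = 0.12615663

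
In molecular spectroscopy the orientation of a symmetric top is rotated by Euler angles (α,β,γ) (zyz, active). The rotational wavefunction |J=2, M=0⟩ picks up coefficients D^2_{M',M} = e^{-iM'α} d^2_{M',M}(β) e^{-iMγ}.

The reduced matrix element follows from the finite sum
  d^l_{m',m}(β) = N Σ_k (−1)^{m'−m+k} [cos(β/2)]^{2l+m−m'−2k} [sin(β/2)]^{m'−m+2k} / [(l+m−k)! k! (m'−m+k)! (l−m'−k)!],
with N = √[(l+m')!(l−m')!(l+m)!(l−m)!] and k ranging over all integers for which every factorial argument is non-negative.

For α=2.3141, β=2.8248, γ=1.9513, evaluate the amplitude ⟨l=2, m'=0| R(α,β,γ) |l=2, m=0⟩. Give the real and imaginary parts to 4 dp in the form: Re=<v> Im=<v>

Re=0.8544 Im=0.0000

First d^2_{0,0}(β=2.8248), then the phase factors e^{-i(0)α} and e^{-i(0)γ}:
With c≡cos(β/2)=0.157735 and s≡sin(β/2)=0.987482, N=[2·2·2·2]^{1/2}=4.000000
The bounds max(0,m−m')=0 and min(l+m,l−m')=2 give 3 terms
  k=0: (−1)^0·4.0000/(4)·0.1577^4·0.9875^0 = +0.000619
  k=1: (−1)^1·4.0000/(1)·0.1577^2·0.9875^2 = -0.097045
  k=2: (−1)^2·4.0000/(4)·0.1577^0·0.9875^4 = +0.950858
d^2_{0,0}(2.8248) = +0.000619 -0.097045 +0.950858 = +0.854433
Attach z-rotation phases: D = e^{-i(0)(2.3141)}·(+0.854433)·e^{-i(0)(1.9513)} = +0.854433+0.000000i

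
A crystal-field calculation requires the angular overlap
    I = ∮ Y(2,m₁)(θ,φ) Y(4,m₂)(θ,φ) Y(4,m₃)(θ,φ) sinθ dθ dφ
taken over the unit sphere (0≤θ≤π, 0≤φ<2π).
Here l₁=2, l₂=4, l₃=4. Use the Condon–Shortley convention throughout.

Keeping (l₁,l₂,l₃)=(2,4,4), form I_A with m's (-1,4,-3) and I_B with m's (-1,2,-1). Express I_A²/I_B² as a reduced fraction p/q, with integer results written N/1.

196/81

Shared (l₁,l₂,l₃)=(2,4,4): N and (l;000)² cancel in I_A²/I_B².
A: Δ = 2!·2!·6!/11! = 1/13860; Racah Σ t=2..2: t=2:+1/1440 = 1/1440; ⇒ 3j(2 4 4; -1 4 -3)² = 7/165, sgn -1
B: Δ = 2!·2!·6!/11! = 1/13860; Racah Σ t=1..2: t=1:−1/240 t=2:+1/96 = 1/160; ⇒ 3j(2 4 4; -1 2 -1)² = 27/1540, sgn -1
I_A²/I_B² = (7/165)/(27/1540) = 196/81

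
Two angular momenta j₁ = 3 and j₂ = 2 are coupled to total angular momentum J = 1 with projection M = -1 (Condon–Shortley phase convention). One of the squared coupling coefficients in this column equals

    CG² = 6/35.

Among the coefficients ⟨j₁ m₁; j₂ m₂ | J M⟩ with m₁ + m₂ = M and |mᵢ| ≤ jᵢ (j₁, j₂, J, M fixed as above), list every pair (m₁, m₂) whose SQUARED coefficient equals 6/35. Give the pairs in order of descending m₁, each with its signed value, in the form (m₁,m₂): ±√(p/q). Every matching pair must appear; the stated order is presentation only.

Admissible pairs with m₁+m₂ = M = -1: (-3,2), (-2,1), (-1,0), (0,-1), (1,-2)
  (m₁,m₂)=(1,-2): CG² = 1/35, CG = +√(1/35)
  (m₁,m₂)=(0,-1): CG² = 3/35, CG = −√(3/35)
  (m₁,m₂)=(-1,0): CG² = 6/35, CG = +√(6/35)   ← matches the target
  (m₁,m₂)=(-2,1): CG² = 2/7, CG = −√(2/7)
  (m₁,m₂)=(-3,2): CG² = 3/7, CG = +√(3/7)
Pairs with CG² = 6/35: (-1,0): +√(6/35)

(-1,0): +√(6/35)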